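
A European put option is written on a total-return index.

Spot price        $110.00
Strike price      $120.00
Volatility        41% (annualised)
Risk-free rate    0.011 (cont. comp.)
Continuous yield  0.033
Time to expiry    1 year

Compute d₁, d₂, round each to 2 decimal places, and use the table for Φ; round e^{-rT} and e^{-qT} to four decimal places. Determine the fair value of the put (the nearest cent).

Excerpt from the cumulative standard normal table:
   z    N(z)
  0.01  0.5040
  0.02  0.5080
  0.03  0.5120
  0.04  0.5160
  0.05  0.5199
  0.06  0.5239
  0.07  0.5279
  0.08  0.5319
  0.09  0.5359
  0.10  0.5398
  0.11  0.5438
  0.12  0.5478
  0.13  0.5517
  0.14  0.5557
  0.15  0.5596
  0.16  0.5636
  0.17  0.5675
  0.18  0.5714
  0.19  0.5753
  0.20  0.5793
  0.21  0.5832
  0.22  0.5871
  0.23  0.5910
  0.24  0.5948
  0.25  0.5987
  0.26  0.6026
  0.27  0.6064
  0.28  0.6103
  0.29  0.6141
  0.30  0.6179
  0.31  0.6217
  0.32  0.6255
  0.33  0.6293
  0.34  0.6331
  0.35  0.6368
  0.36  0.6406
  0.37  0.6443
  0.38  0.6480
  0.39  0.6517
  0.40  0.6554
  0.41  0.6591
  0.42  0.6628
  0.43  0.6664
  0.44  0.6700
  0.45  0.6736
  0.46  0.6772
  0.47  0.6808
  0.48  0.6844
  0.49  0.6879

$25.05

T = 1;  σ√T = 0.4100
d₁ = [ln(110/120) + (0.011 − 0.033 + 0.41²/2)·1] / 0.4100 = [-0.0870 + 0.0620] / 0.4100 = -0.0609 ≈ -0.06
d₂ = d₁ − σ√T = -0.0609 − 0.4100 = -0.4709 ≈ -0.47
e^(−qT) = e^(−0.033·1) = 0.9675;  e^(−rT) = e^(−0.011·1) = 0.9891
P = 120·0.9891·N(0.47) − 110·0.9675·N(0.06) = 120·0.9891·0.6808 − 110·0.9675·0.5239 = 80.8055 − 55.7561 = 25.0495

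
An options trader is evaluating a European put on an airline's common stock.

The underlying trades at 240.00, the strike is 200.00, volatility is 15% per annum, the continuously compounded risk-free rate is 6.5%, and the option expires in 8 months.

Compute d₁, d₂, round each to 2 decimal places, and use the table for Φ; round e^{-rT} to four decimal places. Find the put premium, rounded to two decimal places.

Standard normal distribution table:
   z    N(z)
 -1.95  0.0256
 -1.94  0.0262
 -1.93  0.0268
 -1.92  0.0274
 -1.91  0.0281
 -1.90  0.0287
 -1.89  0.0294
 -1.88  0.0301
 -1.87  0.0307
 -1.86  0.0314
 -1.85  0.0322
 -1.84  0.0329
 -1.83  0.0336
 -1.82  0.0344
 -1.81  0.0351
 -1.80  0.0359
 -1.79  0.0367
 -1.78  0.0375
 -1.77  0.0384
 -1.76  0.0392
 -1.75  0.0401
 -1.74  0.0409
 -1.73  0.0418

σ√T = 0.15·√0.6667 = 0.1225
d₁ = [ln(240/200) + (0.065 + 0.15²/2)·0.6667] / 0.1225 = [0.1823 + 0.0508] / 0.1225 = 1.9037 → 1.90
d₂ = d₁ − σ√T = 1.9037 − 0.1225 = 1.7812 → 1.78
exp(−rT) = exp(−0.065·0.6667) = 0.9576
N(−d₂) = N(-1.78) = 0.0375;  N(−d₁) = N(-1.90) = 0.0287
P = 200·0.9576·0.0375 − 240·0.0287 = 7.1820 − 6.8880 = 0.2940

0.29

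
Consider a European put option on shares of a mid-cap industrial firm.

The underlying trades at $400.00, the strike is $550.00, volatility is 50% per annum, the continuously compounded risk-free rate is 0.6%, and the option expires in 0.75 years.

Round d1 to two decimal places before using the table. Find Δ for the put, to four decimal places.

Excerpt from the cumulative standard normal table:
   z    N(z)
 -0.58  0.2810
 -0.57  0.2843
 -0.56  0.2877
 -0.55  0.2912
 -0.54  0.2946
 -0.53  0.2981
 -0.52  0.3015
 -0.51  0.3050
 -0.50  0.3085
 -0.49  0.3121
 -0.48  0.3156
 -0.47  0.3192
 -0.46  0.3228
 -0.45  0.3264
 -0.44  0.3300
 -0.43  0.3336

σ√T = 0.5·√0.75 = 0.4330
d₁ = [ln(400/550) + (0.006 + 0.5²/2)·0.75] / 0.4330 = [-0.3185 + 0.0983] / 0.4330 = -0.5085 ≈ -0.51
N(d₁) = N(-0.51) = 0.3050
Δ_put = N(d₁) − 1 = 0.3050 − 1 = -0.6950

-0.6950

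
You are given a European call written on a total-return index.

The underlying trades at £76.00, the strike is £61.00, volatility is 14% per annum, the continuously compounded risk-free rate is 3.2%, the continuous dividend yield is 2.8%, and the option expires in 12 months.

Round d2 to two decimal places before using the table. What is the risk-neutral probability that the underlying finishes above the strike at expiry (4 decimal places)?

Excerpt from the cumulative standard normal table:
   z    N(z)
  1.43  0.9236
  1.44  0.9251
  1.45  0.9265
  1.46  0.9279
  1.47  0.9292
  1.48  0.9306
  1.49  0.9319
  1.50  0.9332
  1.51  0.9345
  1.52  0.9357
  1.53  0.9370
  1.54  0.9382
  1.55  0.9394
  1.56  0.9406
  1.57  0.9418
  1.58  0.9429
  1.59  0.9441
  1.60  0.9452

0.9370

T = 1;  σ√T = 0.1400
d₁ = [ln(76/61) + (0.032 − 0.028 + ½·0.14²)·1] / (σ√T) = (0.2199 + 0.0138) / 0.1400 = 1.6690 → 1.67
d₂ = 1.6690 − 0.1400 = 1.5290 → 1.53
Risk-neutral Pr[S_T > K] = N(d₂) = N(1.53) = 0.9370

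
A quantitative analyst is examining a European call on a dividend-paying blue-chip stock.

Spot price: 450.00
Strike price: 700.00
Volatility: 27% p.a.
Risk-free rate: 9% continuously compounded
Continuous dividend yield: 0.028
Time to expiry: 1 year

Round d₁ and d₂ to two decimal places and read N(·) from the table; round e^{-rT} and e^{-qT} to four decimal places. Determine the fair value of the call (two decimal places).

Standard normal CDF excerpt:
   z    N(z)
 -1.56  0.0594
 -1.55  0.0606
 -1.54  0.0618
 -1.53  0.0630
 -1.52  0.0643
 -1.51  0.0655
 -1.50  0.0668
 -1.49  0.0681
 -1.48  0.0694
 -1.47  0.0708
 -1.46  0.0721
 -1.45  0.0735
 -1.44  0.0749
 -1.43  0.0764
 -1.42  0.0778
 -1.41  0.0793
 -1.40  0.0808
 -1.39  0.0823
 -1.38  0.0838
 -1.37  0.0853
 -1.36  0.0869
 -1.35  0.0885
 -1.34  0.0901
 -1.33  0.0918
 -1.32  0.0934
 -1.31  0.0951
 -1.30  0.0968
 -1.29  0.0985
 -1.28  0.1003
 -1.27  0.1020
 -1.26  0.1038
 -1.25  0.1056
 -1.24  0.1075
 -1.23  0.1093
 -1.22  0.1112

5.10

T = 1;  σ√T = 0.2700
ln(S/K) + (r − q + σ²/2)T = ln(450/700) + (0.09 − 0.028 + 0.27²/2)·1 = -0.4418 + 0.0985 = -0.3434
d₁ = -0.3434 / 0.2700 = -1.2718 ≈ -1.27
d₂ = d₁ − σ√T = -1.2718 − 0.2700 = -1.5418 ≈ -1.54
exp(−qT) = exp(−0.028·1) = 0.9724;  exp(−rT) = exp(−0.09·1) = 0.9139
N(d₁) = N(-1.27) = 0.1020;  N(d₂) = N(-1.54) = 0.0618
C = 450·0.9724·0.1020 − 700·0.9139·0.0618 = 44.6332 − 39.5353 = 5.0978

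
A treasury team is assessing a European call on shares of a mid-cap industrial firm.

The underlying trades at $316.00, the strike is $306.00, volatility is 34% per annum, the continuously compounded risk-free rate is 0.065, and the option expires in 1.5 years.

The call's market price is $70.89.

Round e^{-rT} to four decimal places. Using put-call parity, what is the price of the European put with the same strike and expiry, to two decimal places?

$32.46

exp(−rT) = exp(−0.065·1.5) = 0.9071
Put-call parity: C − P = S − K·e^(−rT) = 316 − 306·0.9071 = 316 − 277.5726 = 38.4274
P = C − (C − P) = 70.89 − (38.4274) = 32.4626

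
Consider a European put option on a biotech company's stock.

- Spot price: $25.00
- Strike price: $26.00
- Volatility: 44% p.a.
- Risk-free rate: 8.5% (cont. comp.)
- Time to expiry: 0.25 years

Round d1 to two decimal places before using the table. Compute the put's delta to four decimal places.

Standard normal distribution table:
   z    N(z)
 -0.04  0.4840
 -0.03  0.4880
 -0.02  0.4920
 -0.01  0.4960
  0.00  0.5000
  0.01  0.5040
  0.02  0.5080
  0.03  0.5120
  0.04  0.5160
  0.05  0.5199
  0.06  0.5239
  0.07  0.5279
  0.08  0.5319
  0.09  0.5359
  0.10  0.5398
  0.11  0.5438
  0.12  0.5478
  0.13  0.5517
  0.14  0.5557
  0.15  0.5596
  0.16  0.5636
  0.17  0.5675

-0.4880

σ√T = 0.44 × 0.5000 = 0.2200
d₁ = [ln(25/26) + (0.085 + ½·0.44²)·0.25] / (σ√T) = (-0.0392 + 0.0455) / 0.2200 = 0.0283 ⇒ 0.03
N(d₁) = N(0.03) = 0.5120
Δ_put = N(d₁) − 1 = 0.5120 − 1 = -0.4880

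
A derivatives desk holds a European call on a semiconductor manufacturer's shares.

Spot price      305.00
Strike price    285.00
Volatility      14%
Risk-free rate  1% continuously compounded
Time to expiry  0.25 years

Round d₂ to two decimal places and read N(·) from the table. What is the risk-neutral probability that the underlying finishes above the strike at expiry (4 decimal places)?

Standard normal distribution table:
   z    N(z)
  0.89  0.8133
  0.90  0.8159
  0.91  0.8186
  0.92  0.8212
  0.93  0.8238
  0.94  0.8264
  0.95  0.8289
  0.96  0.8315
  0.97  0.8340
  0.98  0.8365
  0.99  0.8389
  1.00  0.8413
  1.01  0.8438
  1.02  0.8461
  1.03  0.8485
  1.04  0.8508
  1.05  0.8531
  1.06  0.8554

T = 0.25;  σ√T = 0.0700
ln(S/K) + (r + σ²/2)T = ln(305/285) + (0.01 + 0.14²/2)·0.25 = 0.0678 + 0.0050 = 0.0728
d₁ = 0.0728 / 0.0700 = 1.0396 ⇒ 1.04
d₂ = d₁ − σ√T = 1.0396 − 0.0700 = 0.9696 ⇒ 0.97
Risk-neutral Pr[S_T > K] = N(d₂) = N(0.97) = 0.8340

0.8340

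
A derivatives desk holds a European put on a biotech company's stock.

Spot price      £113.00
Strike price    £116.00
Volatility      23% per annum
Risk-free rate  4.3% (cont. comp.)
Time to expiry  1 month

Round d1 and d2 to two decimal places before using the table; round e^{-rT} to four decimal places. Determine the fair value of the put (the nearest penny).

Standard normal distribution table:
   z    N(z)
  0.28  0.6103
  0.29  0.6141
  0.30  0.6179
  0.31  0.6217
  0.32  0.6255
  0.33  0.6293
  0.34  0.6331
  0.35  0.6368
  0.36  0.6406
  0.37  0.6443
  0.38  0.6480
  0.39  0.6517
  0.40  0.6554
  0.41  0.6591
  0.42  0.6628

σ√T = 0.23 × 0.2887 = 0.0664
d₁ = [ln(113/116) + (0.043 + ½·0.23²)·0.08333] / (σ√T) = (-0.0262 + 0.0058) / 0.0664 = -0.3075 which rounds to -0.31
d₂ = -0.3075 − 0.0664 = -0.3739 which rounds to -0.37
exp(−rT) = exp(−0.043·0.08333) = 0.9964
N(−d₂) = N(0.37) = 0.6443;  N(−d₁) = N(0.31) = 0.6217
P = 116·0.9964·0.6443 − 113·0.6217 = 74.4697 − 70.2521 = 4.2176

£4.22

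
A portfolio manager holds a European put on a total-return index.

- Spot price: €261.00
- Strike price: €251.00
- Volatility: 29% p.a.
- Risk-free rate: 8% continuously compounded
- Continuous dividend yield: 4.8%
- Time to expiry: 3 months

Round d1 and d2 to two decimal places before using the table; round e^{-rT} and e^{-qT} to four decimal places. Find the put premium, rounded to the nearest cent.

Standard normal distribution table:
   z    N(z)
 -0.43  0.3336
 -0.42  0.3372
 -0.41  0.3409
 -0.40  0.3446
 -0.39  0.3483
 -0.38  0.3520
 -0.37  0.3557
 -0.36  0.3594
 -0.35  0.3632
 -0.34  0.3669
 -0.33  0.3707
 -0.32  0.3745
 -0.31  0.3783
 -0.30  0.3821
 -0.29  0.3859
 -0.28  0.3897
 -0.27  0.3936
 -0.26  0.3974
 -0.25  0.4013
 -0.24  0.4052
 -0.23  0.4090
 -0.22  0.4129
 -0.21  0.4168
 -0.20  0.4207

σ√T = 0.29 × 0.5000 = 0.1450
d₁ = [ln(261/251) + (0.08 − 0.048 + 0.29²/2)·0.25] / 0.1450 = [0.0391 + 0.0185] / 0.1450 = 0.3971 ≈ 0.40
d₂ = d₁ − σ√T = 0.3971 − 0.1450 = 0.2521 ≈ 0.25
exp(−qT) = exp(−0.048·0.25) = 0.9881;  exp(−rT) = exp(−0.08·0.25) = 0.9802
N(−d₂) = N(-0.25) = 0.4013;  N(−d₁) = N(-0.40) = 0.3446
P = 251·0.9802·0.4013 − 261·0.9881·0.3446 = 98.7319 − 88.8703 = 9.8616

€9.86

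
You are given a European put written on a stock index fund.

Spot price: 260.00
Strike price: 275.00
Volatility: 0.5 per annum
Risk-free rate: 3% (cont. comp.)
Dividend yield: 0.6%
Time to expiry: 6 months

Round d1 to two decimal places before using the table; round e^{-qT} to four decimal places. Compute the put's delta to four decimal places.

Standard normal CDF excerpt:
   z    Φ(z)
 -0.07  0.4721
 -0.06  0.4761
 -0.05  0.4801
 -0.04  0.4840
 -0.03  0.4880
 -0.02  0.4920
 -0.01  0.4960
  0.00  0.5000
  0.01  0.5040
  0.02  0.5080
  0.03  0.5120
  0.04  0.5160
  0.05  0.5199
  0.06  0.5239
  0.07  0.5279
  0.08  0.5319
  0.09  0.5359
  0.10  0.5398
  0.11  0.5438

-0.4787

T = 0.5;  σ√T = 0.3536
ln(S/K) + (r − q + σ²/2)T = ln(260/275) + (0.03 − 0.006 + 0.5²/2)·0.5 = -0.0561 + 0.0745 = 0.0184
d₁ = 0.0184 / 0.3536 = 0.0521 ≈ 0.05
N(d₁) = N(0.05) = 0.5199
Δ_put = e^(−qT)·(N(d₁) − 1) = 0.9970·(0.5199 − 1) = -0.4787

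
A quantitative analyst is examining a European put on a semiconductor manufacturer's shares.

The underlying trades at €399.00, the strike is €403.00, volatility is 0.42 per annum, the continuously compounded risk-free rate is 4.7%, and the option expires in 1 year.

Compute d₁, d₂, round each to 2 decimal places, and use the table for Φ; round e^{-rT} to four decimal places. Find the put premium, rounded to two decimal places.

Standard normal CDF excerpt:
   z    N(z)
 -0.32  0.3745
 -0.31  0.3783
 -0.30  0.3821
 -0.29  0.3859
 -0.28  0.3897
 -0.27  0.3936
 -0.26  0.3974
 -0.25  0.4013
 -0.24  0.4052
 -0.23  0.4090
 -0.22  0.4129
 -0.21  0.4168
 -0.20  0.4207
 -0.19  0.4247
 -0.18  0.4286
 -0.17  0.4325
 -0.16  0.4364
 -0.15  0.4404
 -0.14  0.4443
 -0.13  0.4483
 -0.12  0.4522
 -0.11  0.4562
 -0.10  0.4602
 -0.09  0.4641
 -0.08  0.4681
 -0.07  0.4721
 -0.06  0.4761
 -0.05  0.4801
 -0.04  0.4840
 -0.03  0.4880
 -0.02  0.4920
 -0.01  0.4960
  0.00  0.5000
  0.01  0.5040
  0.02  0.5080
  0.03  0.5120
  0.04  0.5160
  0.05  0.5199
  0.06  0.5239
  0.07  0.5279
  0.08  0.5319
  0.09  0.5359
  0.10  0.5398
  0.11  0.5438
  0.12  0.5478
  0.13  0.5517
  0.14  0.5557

€58.17

T = 1;  σ√T = 0.4200
d₁ = [ln(399/403) + (0.047 + ½·0.42²)·1] / (σ√T) = (-0.0100 + 0.1352) / 0.4200 = 0.2982 ≈ 0.30
d₂ = 0.2982 − 0.4200 = -0.1218 ≈ -0.12
e^(−rT) = e^(−0.047·1) = 0.9541
N(−d₂) = N(0.12) = 0.5478;  N(−d₁) = N(-0.30) = 0.3821
P = 403·0.9541·0.5478 − 399·0.3821 = 210.6304 − 152.4579 = 58.1725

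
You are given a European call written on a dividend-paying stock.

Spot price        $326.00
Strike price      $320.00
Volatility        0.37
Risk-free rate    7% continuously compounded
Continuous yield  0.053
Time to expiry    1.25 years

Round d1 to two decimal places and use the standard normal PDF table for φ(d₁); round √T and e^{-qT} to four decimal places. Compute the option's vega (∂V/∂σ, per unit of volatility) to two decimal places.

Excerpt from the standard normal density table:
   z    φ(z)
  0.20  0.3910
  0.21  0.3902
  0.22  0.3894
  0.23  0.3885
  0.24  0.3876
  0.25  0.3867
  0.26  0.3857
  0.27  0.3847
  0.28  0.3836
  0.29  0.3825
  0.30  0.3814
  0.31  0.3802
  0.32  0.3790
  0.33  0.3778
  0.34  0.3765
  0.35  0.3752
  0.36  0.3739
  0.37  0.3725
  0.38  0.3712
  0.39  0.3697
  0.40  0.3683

130.10

T = 1.25;  σ√T = 0.4137
d₁ = [ln(326/320) + (0.07 − 0.053 + 0.37²/2)·1.25] / 0.4137 = [0.0186 + 0.1068] / 0.4137 = 0.3031 ⇒ 0.30
√T = √1.25 = 1.1180
φ(d₁) = φ(0.30) = 0.3814
exp(−qT) = exp(−0.053·1.25) = 0.9359
vega = S·exp(−qT)·φ(d₁)·√T = 326·0.9359·0.3814·1.1180 = 130.0977
(The put has the same vega.)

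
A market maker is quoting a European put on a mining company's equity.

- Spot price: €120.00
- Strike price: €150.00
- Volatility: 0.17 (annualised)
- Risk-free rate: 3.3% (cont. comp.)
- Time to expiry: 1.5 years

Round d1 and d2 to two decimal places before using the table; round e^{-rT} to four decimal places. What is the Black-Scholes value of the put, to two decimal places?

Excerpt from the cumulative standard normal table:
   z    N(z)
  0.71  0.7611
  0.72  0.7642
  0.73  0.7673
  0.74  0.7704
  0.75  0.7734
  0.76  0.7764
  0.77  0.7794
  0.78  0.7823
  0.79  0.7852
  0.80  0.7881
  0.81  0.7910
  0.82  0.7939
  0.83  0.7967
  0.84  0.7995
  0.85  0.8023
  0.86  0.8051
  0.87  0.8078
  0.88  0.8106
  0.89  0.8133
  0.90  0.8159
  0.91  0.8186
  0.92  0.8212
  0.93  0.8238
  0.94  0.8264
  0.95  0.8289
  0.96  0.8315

T = 1.5;  σ√T = 0.2082
d₁ = [ln(120/150) + (0.033 + 0.17²/2)·1.5] / 0.2082 = [-0.2231 + 0.0712] / 0.2082 = -0.7299 → -0.73
d₂ = d₁ − σ√T = -0.7299 − 0.2082 = -0.9381 → -0.94
exp(−rT) = exp(−0.033·1.5) = 0.9517
P = 150·0.9517·N(0.94) − 120·N(0.73) = 150·0.9517·0.8264 − 120·0.7673 = 117.9727 − 92.0760 = 25.8967

€25.90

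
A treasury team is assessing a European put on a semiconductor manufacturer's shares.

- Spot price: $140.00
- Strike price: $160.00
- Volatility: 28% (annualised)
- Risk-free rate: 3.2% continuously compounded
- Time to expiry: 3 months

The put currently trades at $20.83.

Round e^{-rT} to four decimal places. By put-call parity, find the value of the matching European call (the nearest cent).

exp(−rT) = exp(−0.032·0.25) = 0.9920
Put-call parity: C − P = S − K·e^(−rT) = 140 − 160·0.9920 = 140 − 158.7200 = -18.7200
C = P + (C − P) = 20.83 + (-18.7200) = 2.1100

$2.11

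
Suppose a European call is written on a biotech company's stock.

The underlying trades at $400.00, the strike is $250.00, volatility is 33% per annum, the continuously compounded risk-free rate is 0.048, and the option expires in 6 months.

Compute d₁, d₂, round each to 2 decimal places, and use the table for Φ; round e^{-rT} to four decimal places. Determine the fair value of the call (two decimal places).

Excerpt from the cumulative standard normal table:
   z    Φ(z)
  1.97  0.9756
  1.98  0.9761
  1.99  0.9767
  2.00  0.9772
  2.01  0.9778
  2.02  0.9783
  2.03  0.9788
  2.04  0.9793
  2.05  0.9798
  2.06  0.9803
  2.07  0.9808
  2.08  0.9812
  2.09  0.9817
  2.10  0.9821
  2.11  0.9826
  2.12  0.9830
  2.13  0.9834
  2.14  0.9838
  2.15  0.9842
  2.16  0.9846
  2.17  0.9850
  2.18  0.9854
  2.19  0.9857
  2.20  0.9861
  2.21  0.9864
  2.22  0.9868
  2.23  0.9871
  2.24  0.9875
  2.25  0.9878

$156.33

σ√T = 0.33·√0.5 = 0.2333
d₁ = [ln(400/250) + (0.048 + 0.33²/2)·0.5] / 0.2333 = [0.4700 + 0.0512] / 0.2333 = 2.2337 ≈ 2.23
d₂ = d₁ − σ√T = 2.2337 − 0.2333 = 2.0004 ≈ 2.00
e^(−rT) = e^(−0.048·0.5) = 0.9763
N(d₁) = N(2.23) = 0.9871;  N(d₂) = N(2.00) = 0.9772
C = 400·0.9871 − 250·0.9763·0.9772 = 394.8400 − 238.5101 = 156.3299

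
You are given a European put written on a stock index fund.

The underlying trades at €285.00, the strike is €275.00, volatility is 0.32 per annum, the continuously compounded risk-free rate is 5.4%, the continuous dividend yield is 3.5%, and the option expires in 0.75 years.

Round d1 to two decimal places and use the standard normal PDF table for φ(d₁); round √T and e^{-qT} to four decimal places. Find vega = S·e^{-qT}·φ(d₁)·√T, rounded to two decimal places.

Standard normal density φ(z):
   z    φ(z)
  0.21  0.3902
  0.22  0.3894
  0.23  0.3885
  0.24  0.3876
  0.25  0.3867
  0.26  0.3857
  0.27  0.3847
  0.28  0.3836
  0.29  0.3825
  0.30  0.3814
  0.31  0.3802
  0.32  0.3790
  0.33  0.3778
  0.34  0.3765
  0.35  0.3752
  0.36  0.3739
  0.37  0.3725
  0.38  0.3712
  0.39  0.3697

91.12

σ√T = 0.32·√0.75 = 0.2771
ln(S/K) + (r − q + σ²/2)T = ln(285/275) + (0.054 − 0.035 + 0.32²/2)·0.75 = 0.0357 + 0.0527 = 0.0884
d₁ = 0.0884 / 0.2771 = 0.3189 which rounds to 0.32
√T = √0.75 = 0.8660
φ(d₁) = φ(0.32) = 0.3790
e^(−qT) = e^(−0.035·0.75) = 0.9741
vega = S·e^(−qT)·φ(d₁)·√T = 285·0.9741·0.3790·0.8660 = 91.1183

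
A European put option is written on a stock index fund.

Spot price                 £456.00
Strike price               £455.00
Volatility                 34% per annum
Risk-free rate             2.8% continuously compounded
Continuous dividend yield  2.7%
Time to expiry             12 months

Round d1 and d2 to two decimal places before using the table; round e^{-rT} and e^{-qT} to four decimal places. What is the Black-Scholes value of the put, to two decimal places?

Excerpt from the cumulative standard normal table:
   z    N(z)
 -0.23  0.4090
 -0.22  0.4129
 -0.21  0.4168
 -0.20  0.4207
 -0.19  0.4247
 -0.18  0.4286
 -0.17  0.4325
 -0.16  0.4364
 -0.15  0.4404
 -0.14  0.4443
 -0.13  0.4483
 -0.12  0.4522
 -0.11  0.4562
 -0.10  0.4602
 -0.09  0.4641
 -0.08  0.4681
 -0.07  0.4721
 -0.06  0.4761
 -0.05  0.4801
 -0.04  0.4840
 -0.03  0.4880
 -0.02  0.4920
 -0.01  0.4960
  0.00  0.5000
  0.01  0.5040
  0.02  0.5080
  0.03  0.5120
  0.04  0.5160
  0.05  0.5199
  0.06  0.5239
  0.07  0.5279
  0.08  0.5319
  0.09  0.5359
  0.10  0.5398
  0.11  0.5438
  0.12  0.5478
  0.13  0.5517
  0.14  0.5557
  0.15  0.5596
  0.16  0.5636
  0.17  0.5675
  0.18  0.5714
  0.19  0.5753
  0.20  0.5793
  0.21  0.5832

£59.12

σ√T = 0.34·√1 = 0.3400
d₁ = [ln(456/455) + (0.028 − 0.027 + 0.34²/2)·1] / 0.3400 = [0.0022 + 0.0588] / 0.3400 = 0.1794 ⇒ 0.18
d₂ = d₁ − σ√T = 0.1794 − 0.3400 = -0.1606 ⇒ -0.16
exp(−qT) = exp(−0.027·1) = 0.9734;  exp(−rT) = exp(−0.028·1) = 0.9724
P = 455·0.9724·N(0.16) − 456·0.9734·N(-0.18) = 455·0.9724·0.5636 − 456·0.9734·0.4286 = 249.3603 − 190.2429 = 59.1175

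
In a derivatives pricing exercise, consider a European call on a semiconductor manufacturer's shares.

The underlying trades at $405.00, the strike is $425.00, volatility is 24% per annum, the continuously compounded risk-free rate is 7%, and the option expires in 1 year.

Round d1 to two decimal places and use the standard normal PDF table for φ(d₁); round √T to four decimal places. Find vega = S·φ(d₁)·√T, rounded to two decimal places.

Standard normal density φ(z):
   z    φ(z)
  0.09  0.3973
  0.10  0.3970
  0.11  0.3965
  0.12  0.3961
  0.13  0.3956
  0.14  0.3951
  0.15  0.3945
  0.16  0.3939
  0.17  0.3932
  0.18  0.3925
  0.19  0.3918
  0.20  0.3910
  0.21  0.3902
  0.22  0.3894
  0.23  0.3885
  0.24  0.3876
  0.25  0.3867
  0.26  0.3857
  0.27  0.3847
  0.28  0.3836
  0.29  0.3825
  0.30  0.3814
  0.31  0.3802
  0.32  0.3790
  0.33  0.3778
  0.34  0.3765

158.03

σ√T = 0.24 × 1.0000 = 0.2400
d₁ = [ln(405/425) + (0.07 + ½·0.24²)·1] / (σ√T) = (-0.0482 + 0.0988) / 0.2400 = 0.2108 which rounds to 0.21
√T = √1 = 1.0000
φ(d₁) = φ(0.21) = 0.3902
vega = S·φ(d₁)·√T = 405·0.3902·1.0000 = 158.0310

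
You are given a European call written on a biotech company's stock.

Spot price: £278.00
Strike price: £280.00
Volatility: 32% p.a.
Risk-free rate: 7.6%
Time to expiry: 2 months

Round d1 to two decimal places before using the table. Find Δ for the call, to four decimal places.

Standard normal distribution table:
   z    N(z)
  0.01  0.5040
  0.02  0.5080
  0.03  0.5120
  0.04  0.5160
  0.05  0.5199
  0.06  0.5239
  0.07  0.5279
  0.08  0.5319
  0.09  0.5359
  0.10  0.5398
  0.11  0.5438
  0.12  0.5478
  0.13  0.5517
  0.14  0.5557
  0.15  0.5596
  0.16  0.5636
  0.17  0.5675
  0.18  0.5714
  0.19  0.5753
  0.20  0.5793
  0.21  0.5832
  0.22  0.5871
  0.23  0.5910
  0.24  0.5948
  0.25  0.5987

T = 0.1667;  σ√T = 0.1306
d₁ = [ln(278/280) + (0.076 + ½·0.32²)·0.1667] / (σ√T) = (-0.0072 + 0.0212) / 0.1306 = 0.1074 which rounds to 0.11
N(d₁) = N(0.11) = 0.5438
Δ_call = N(d₁) = 0.5438

0.5438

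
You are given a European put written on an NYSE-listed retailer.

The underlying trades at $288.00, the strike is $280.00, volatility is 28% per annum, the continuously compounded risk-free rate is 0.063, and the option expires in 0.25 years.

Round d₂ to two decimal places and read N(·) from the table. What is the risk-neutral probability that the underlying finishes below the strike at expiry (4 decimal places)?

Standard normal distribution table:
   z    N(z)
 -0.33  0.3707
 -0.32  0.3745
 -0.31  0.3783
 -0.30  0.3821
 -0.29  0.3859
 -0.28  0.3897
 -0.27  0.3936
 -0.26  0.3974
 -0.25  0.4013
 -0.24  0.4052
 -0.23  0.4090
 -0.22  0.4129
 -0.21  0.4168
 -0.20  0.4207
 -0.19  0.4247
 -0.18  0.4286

σ√T = 0.28 × 0.5000 = 0.1400
d₁ = [ln(288/280) + (0.063 + ½·0.28²)·0.25] / (σ√T) = (0.0282 + 0.0256) / 0.1400 = 0.3837 which rounds to 0.38
d₂ = 0.3837 − 0.1400 = 0.2437 which rounds to 0.24
Pr(exercise) under Q = N(−d₂) = N(-0.24) = 0.4052

0.4052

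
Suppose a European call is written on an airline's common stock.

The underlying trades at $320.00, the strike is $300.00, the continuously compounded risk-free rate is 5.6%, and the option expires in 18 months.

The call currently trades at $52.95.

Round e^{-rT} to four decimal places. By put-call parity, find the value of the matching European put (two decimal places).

e^(−rT) = e^(−0.056·1.5) = 0.9194
Put-call parity: C − P = S − K·e^(−rT) = 320 − 300·0.9194 = 320 − 275.8200 = 44.1800
P = C − (C − P) = 52.95 − (44.1800) = 8.7700

$8.77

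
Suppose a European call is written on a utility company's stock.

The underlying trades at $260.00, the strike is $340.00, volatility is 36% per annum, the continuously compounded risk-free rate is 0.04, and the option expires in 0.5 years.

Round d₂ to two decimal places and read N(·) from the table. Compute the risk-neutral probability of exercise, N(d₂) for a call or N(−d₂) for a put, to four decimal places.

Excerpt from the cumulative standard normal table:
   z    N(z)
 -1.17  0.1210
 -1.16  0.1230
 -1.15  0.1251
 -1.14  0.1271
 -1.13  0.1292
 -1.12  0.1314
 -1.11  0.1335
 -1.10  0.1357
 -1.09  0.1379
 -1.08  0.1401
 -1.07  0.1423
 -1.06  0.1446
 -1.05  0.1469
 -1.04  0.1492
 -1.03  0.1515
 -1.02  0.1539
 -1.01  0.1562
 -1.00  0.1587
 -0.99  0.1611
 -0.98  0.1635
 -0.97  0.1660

σ√T = 0.36·√0.5 = 0.2546
d₁ = [ln(260/340) + (0.04 + 0.36²/2)·0.5] / 0.2546 = [-0.2683 + 0.0524] / 0.2546 = -0.8480 which rounds to -0.85
d₂ = d₁ − σ√T = -0.8480 − 0.2546 = -1.1026 which rounds to -1.10
Risk-neutral Pr[S_T > K] = N(d₂) = N(-1.10) = 0.1357

0.1357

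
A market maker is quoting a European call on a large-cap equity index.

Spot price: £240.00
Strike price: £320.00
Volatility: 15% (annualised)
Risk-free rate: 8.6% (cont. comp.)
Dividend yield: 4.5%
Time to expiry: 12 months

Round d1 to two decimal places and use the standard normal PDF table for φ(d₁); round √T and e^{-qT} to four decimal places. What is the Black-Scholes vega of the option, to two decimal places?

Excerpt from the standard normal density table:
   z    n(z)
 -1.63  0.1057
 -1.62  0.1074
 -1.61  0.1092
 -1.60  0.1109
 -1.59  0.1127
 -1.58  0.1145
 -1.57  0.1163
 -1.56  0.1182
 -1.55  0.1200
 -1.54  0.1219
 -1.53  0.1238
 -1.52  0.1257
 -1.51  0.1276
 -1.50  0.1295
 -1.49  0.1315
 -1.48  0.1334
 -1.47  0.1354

T = 1;  σ√T = 0.1500
d₁ = [ln(240/320) + (0.086 − 0.045 + 0.15²/2)·1] / 0.1500 = [-0.2877 + 0.0522] / 0.1500 = -1.5695 ≈ -1.57
√T = √1 = 1.0000
φ(d₁) = φ(-1.57) = 0.1163
e^(−qT) = e^(−0.045·1) = 0.9560
vega = S·e^(−qT)·φ(d₁)·√T = 240·0.9560·0.1163·1.0000 = 26.6839

26.68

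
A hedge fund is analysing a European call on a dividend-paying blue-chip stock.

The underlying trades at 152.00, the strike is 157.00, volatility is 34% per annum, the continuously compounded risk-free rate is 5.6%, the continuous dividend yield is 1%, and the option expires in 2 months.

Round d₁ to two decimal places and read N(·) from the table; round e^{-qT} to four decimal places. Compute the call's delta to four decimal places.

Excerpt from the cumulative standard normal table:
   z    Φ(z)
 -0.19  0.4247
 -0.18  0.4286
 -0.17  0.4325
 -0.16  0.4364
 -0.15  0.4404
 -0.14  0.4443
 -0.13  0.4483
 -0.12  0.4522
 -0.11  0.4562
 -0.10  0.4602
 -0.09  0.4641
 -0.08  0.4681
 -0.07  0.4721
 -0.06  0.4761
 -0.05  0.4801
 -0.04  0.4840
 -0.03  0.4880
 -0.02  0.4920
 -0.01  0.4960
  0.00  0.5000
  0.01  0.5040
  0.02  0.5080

σ√T = 0.34 × 0.4082 = 0.1388
ln(S/K) + (r − q + σ²/2)T = ln(152/157) + (0.056 − 0.01 + 0.34²/2)·0.1667 = -0.0324 + 0.0173 = -0.0151
d₁ = -0.0151 / 0.1388 = -0.1085 → -0.11
N(d₁) = N(-0.11) = 0.4562
Δ_call = exp(−qT)·N(d₁) = 0.9983·0.4562 = 0.4554

0.4554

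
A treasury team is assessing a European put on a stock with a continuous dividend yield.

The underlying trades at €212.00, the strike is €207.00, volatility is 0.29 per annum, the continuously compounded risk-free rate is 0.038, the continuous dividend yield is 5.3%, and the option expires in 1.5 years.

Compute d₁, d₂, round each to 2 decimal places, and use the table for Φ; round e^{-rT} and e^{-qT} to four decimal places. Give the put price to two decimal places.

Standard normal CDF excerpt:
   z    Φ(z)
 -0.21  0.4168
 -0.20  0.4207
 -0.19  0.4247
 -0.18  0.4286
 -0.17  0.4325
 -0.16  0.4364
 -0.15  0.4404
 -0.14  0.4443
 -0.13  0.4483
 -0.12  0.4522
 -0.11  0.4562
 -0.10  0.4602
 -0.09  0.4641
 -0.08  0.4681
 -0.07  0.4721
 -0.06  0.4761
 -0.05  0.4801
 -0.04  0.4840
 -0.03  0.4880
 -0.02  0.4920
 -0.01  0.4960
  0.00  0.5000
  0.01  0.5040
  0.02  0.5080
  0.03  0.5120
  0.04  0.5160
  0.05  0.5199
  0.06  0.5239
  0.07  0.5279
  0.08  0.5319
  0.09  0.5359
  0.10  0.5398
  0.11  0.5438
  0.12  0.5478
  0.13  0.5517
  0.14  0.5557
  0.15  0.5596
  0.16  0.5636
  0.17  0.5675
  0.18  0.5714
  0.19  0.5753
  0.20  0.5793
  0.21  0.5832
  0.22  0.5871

€27.04

σ√T = 0.29·√1.5 = 0.3552
d₁ = [ln(212/207) + (0.038 − 0.053 + 0.29²/2)·1.5] / 0.3552 = [0.0239 + 0.0406] / 0.3552 = 0.1814 ≈ 0.18
d₂ = d₁ − σ√T = 0.1814 − 0.3552 = -0.1737 ≈ -0.17
e^(−qT) = e^(−0.053·1.5) = 0.9236;  e^(−rT) = e^(−0.038·1.5) = 0.9446
N(−d₂) = N(0.17) = 0.5675;  N(−d₁) = N(-0.18) = 0.4286
P = 207·0.9446·0.5675 − 212·0.9236·0.4286 = 110.9645 − 83.9213 = 27.0433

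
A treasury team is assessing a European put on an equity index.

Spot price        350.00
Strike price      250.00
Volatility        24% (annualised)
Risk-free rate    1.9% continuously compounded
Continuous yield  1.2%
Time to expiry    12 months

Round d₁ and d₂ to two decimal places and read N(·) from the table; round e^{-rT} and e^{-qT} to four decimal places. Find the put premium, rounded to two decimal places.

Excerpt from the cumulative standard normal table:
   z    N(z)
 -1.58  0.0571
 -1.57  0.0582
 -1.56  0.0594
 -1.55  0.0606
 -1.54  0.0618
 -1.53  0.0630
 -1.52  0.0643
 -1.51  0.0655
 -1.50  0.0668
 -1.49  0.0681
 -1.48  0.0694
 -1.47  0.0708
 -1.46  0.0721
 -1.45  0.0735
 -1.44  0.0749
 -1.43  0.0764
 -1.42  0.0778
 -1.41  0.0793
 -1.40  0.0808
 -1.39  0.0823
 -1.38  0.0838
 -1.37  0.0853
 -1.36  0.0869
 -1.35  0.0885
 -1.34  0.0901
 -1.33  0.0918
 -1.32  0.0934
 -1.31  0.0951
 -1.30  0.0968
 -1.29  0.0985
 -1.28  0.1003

2.37

σ√T = 0.24·√1 = 0.2400
d₁ = [ln(350/250) + (0.019 − 0.012 + ½·0.24²)·1] / (σ√T) = (0.3365 + 0.0358) / 0.2400 = 1.5511 → 1.55
d₂ = 1.5511 − 0.2400 = 1.3111 → 1.31
e^(−qT) = e^(−0.012·1) = 0.9881;  e^(−rT) = e^(−0.019·1) = 0.9812
P = 250·0.9812·N(-1.31) − 350·0.9881·N(-1.55) = 250·0.9812·0.0951 − 350·0.9881·0.0606 = 23.3280 − 20.9576 = 2.3704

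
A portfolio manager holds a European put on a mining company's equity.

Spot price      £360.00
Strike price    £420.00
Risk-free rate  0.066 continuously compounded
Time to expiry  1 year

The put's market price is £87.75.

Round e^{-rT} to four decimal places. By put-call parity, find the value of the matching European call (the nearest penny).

£54.59

exp(−rT) = exp(−0.066·1) = 0.9361
Put-call parity: C − P = S − K·e^(−rT) = 360 − 420·0.9361 = 360 − 393.1620 = -33.1620
C = P + (C − P) = 87.75 + (-33.1620) = 54.5880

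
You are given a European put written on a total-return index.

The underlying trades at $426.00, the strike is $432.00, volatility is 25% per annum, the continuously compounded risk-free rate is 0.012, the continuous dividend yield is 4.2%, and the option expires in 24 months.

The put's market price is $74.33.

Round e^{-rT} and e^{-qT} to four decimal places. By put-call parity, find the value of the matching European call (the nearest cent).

exp(−qT) = exp(−0.042·2) = 0.9194;  exp(−rT) = exp(−0.012·2) = 0.9763
Put-call parity: C − P = S·e^(−qT) − K·e^(−rT) = 426·0.9194 − 432·0.9763 = 391.6644 − 421.7616 = -30.0972
C = P + (C − P) = 74.33 + (-30.0972) = 44.2328

$44.23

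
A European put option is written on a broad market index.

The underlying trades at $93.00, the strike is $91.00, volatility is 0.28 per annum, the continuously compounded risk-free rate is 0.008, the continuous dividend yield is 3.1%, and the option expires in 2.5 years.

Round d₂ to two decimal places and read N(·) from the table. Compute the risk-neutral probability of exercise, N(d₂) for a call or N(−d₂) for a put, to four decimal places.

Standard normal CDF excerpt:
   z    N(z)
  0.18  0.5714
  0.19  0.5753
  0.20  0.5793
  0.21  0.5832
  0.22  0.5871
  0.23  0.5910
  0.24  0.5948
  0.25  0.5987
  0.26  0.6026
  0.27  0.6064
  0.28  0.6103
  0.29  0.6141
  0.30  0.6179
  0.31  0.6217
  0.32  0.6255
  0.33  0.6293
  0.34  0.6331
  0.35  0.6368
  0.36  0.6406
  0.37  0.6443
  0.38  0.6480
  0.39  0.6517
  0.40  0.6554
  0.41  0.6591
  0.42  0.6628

0.6179

σ√T = 0.28 × 1.5811 = 0.4427
d₁ = [ln(93/91) + (0.008 − 0.031 + 0.28²/2)·2.5] / 0.4427 = [0.0217 + 0.0405] / 0.4427 = 0.1406 → 0.14
d₂ = d₁ − σ√T = 0.1406 − 0.4427 = -0.3021 → -0.30
Risk-neutral Pr[S_T < K] = N(−d₂) = N(0.30) = 0.6179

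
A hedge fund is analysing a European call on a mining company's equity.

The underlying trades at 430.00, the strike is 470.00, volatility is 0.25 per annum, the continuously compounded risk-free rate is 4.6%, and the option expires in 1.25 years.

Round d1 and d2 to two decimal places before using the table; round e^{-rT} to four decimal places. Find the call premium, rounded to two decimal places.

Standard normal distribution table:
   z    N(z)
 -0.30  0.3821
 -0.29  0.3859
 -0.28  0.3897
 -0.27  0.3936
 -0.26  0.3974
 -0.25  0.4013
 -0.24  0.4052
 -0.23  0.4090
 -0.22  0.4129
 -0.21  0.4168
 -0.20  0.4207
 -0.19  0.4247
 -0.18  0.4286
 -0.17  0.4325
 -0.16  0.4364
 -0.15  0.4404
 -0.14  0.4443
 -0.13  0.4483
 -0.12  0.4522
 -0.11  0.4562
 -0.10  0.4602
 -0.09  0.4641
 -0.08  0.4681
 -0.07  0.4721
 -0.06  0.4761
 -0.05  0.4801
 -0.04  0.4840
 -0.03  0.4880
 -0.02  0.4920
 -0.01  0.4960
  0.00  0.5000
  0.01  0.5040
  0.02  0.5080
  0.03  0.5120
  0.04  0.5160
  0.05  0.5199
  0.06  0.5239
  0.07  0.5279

42.09

σ√T = 0.25·√1.25 = 0.2795
ln(S/K) + (r + σ²/2)T = ln(430/470) + (0.046 + 0.25²/2)·1.25 = -0.0889 + 0.0966 = 0.0076
d₁ = 0.0076 / 0.2795 = 0.0272 → 0.03
d₂ = d₁ − σ√T = 0.0272 − 0.2795 = -0.2523 → -0.25
exp(−rT) = exp(−0.046·1.25) = 0.9441
C = 430·N(0.03) − 470·0.9441·N(-0.25) = 430·0.5120 − 470·0.9441·0.4013 = 220.1600 − 178.0676 = 42.0924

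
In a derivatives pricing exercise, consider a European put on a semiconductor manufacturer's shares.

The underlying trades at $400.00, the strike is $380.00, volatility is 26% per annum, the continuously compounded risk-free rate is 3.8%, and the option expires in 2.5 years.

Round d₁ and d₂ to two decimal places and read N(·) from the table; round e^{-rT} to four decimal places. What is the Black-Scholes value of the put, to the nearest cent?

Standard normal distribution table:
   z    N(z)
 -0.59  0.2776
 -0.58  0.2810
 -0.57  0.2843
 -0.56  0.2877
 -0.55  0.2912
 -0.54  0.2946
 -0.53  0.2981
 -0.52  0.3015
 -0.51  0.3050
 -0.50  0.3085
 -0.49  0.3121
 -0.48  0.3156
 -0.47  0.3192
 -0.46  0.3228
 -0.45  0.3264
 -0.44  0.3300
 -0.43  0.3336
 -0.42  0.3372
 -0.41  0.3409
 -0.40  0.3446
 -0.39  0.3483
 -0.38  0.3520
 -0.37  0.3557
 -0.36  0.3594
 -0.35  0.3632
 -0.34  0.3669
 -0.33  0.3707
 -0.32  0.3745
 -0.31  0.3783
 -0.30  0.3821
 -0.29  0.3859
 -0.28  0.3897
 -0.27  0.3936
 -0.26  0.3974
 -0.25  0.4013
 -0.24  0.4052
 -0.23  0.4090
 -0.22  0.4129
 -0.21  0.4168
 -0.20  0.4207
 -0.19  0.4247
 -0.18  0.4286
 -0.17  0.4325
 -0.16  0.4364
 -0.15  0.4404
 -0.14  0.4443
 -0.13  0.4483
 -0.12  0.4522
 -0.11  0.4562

$37.11

σ√T = 0.26 × 1.5811 = 0.4111
d₁ = [ln(400/380) + (0.038 + ½·0.26²)·2.5] / (σ√T) = (0.0513 + 0.1795) / 0.4111 = 0.5614 which rounds to 0.56
d₂ = 0.5614 − 0.4111 = 0.1503 which rounds to 0.15
e^(−rT) = e^(−0.038·2.5) = 0.9094
N(−d₂) = N(-0.15) = 0.4404;  N(−d₁) = N(-0.56) = 0.2877
P = 380·0.9094·0.4404 − 400·0.2877 = 152.1899 − 115.0800 = 37.1099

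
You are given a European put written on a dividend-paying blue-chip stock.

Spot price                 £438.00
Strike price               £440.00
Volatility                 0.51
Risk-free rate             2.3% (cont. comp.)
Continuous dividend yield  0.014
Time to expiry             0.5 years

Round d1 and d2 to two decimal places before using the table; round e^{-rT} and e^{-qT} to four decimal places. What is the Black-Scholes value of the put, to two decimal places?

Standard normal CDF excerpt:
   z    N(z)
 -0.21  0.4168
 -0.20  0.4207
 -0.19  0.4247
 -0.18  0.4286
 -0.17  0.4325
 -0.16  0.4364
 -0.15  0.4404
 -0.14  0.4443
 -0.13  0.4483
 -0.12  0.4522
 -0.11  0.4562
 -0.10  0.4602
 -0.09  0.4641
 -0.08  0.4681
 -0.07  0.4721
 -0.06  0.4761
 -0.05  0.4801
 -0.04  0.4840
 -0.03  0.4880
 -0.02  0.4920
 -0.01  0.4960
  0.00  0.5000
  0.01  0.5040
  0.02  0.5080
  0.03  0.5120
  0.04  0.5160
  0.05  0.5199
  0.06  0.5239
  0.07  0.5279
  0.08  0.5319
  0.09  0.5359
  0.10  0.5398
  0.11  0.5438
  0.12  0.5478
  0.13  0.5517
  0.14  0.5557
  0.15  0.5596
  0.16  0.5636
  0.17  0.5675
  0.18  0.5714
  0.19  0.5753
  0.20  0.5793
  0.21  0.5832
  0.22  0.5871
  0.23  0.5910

£62.14

T = 0.5;  σ√T = 0.3606
d₁ = [ln(438/440) + (0.023 − 0.014 + 0.51²/2)·0.5] / 0.3606 = [-0.0046 + 0.0695] / 0.3606 = 0.1802 which rounds to 0.18
d₂ = d₁ − σ√T = 0.1802 − 0.3606 = -0.1805 which rounds to -0.18
exp(−qT) = exp(−0.014·0.5) = 0.9930;  exp(−rT) = exp(−0.023·0.5) = 0.9886
P = 440·0.9886·N(0.18) − 438·0.9930·N(-0.18) = 440·0.9886·0.5714 − 438·0.9930·0.4286 = 248.5499 − 186.4127 = 62.1371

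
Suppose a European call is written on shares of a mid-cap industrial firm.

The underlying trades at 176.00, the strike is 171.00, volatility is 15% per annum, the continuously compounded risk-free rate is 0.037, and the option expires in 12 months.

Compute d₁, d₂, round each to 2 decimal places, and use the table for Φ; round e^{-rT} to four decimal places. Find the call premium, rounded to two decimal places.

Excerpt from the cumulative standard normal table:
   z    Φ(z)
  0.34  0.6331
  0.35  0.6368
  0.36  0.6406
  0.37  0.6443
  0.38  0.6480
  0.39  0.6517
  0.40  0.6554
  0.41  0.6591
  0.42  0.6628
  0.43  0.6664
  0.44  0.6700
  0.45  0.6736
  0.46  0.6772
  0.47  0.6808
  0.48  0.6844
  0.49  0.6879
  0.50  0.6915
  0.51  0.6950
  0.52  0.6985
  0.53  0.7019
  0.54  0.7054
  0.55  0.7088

16.75

σ√T = 0.15·√1 = 0.1500
d₁ = [ln(176/171) + (0.037 + 0.15²/2)·1] / 0.1500 = [0.0288 + 0.0483] / 0.1500 = 0.5138 ≈ 0.51
d₂ = d₁ − σ√T = 0.5138 − 0.1500 = 0.3638 ≈ 0.36
exp(−rT) = exp(−0.037·1) = 0.9637
C = 176·N(0.51) − 171·0.9637·N(0.36) = 176·0.6950 − 171·0.9637·0.6406 = 122.3200 − 105.5662 = 16.7538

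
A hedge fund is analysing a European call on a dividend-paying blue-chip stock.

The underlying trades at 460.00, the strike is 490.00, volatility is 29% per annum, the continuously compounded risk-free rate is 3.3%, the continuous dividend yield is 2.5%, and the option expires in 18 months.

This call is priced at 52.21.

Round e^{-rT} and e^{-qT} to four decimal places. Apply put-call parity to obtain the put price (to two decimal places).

e^(−qT) = e^(−0.025·1.5) = 0.9632;  e^(−rT) = e^(−0.033·1.5) = 0.9517
Put-call parity: C − P = S·e^(−qT) − K·e^(−rT) = 460·0.9632 − 490·0.9517 = 443.0720 − 466.3330 = -23.2610
P = C − (C − P) = 52.21 − (-23.2610) = 75.4710

75.47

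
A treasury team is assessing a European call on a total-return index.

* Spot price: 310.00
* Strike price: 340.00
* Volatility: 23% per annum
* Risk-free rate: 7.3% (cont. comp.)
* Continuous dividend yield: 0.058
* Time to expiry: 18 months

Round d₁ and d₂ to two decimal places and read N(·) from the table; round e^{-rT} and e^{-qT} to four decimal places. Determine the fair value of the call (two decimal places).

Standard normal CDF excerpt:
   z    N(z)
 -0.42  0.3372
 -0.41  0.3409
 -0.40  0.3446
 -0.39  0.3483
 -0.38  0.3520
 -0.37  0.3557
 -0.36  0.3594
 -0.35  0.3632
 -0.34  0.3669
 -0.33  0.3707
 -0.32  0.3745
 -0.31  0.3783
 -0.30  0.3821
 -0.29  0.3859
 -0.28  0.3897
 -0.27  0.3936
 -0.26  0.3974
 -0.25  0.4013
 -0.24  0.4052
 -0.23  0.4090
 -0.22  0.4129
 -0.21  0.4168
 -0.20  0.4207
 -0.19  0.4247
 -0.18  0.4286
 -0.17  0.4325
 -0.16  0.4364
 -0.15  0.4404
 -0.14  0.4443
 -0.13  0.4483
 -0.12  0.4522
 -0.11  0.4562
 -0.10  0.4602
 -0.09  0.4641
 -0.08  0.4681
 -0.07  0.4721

23.50

T = 1.5;  σ√T = 0.2817
ln(S/K) + (r − q + σ²/2)T = ln(310/340) + (0.073 − 0.058 + 0.23²/2)·1.5 = -0.0924 + 0.0622 = -0.0302
d₁ = -0.0302 / 0.2817 = -0.1072 ≈ -0.11
d₂ = d₁ − σ√T = -0.1072 − 0.2817 = -0.3889 ≈ -0.39
exp(−qT) = exp(−0.058·1.5) = 0.9167;  exp(−rT) = exp(−0.073·1.5) = 0.8963
N(d₁) = N(-0.11) = 0.4562;  N(d₂) = N(-0.39) = 0.3483
C = 310·0.9167·0.4562 − 340·0.8963·0.3483 = 129.6415 − 106.1416 = 23.4999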